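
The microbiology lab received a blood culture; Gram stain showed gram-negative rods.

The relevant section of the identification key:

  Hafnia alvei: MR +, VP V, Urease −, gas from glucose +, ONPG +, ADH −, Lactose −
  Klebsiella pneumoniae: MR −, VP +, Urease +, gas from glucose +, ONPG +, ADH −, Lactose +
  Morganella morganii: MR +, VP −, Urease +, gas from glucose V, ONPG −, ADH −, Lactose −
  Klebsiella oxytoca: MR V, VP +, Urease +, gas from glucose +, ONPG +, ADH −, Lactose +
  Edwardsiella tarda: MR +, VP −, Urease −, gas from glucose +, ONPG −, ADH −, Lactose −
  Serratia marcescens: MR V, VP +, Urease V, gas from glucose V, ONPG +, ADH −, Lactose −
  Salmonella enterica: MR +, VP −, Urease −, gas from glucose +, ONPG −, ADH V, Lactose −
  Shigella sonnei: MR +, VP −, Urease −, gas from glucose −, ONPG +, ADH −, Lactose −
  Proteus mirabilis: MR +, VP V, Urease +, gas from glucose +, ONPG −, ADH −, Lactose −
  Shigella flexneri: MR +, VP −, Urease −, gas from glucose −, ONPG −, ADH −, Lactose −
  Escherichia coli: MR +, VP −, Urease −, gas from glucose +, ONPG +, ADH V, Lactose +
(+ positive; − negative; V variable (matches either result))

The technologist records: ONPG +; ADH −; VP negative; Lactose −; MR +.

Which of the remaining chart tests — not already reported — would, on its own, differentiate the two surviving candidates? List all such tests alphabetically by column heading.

gas from glucose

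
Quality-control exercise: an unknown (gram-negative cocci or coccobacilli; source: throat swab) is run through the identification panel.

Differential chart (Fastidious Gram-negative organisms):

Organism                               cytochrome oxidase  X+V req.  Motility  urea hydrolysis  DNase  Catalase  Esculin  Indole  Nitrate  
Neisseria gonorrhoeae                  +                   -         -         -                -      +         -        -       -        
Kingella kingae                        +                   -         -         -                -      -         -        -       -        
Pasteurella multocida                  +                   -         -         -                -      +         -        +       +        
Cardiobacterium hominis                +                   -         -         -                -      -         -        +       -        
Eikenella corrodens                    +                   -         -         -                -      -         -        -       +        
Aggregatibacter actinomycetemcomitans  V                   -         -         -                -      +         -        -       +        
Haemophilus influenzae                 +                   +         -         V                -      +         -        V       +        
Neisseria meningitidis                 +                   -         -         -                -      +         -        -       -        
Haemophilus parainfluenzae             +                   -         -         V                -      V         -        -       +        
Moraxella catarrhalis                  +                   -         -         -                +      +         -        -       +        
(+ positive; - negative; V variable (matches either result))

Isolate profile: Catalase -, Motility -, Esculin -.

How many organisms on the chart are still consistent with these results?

4

Catalase -: excludes 6 organisms — 4 left.
Esculin -: all 4 remaining candidates are consistent.
Motility -: all 4 remaining candidates are consistent.
Still consistent: Cardiobacterium hominis, Eikenella corrodens, Haemophilus parainfluenzae, Kingella kingae.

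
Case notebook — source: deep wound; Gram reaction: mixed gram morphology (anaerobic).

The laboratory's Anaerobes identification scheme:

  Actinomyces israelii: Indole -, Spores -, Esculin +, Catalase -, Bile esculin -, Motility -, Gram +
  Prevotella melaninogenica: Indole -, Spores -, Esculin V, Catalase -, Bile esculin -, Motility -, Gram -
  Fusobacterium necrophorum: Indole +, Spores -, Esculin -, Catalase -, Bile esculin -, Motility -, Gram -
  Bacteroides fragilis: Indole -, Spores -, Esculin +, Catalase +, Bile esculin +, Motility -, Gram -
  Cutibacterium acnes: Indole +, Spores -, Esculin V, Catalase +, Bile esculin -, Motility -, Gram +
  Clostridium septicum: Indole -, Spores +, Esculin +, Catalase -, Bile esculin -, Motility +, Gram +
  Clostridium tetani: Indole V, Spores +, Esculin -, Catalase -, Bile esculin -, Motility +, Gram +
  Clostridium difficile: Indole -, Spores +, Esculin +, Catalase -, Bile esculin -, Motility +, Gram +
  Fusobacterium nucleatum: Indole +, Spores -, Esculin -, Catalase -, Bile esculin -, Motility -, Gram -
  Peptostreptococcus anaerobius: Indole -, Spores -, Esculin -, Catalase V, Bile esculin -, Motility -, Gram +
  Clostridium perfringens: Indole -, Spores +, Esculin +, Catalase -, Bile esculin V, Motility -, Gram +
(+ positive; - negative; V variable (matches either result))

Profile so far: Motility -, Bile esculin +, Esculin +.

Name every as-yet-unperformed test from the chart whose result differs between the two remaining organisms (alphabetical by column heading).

Catalase, Gram, Spores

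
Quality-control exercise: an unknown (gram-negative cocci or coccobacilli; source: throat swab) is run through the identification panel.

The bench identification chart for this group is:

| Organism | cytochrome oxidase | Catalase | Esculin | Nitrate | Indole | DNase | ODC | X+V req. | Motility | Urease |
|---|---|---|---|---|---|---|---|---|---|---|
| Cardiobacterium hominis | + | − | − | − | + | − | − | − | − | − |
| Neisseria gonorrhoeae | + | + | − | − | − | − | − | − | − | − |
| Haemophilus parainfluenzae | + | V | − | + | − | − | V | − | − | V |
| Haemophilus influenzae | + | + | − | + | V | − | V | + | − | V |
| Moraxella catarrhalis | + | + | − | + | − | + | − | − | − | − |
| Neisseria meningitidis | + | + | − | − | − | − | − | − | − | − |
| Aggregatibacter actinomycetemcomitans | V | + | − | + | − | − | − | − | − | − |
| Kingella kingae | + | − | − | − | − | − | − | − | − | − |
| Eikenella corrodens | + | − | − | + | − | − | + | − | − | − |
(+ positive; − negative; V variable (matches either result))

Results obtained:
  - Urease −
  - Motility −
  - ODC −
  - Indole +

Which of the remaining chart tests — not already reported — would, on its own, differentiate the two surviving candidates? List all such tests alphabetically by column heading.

Catalase, Nitrate, X+V req.

Motility −: all 9 remaining candidates are consistent.
Urease −: all 9 remaining candidates are consistent.
ODC −: excludes Eikenella corrodens — 8 left.
Indole +: excludes 6 organisms — 2 left.
Two candidates remain: Cardiobacterium hominis and Haemophilus influenzae.
  cytochrome oxidase: + vs + — same for both, does not separate.
  Catalase: Cardiobacterium hominis −, Haemophilus influenzae + — discriminates.
  Esculin: − vs − — same for both, does not separate.
  Nitrate: Cardiobacterium hominis −, Haemophilus influenzae + — discriminates.
  DNase: − vs − — same for both, does not separate.
  X+V req.: Cardiobacterium hominis −, Haemophilus influenzae + — discriminates.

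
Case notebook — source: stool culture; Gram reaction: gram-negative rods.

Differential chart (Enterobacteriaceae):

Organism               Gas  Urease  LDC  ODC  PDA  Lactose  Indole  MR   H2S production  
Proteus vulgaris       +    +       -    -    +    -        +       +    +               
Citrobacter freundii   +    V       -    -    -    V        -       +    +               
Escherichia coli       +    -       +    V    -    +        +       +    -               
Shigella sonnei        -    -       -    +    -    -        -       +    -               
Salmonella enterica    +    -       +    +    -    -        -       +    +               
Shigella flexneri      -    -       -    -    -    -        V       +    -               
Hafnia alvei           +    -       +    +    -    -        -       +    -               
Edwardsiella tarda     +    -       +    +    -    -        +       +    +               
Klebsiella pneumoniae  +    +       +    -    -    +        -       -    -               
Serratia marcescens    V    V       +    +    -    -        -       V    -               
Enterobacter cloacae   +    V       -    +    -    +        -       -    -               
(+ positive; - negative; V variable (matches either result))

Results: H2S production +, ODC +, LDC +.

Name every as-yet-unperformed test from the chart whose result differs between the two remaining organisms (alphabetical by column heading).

ODC +: excludes Proteus vulgaris, Citrobacter freundii, Shigella flexneri, Klebsiella pneumoniae — 7 left.
LDC +: excludes Shigella sonnei, Enterobacter cloacae — 5 left.
H2S production +: excludes Escherichia coli, Hafnia alvei, Serratia marcescens — 2 left.
Two candidates remain: Edwardsiella tarda and Salmonella enterica.
  Gas: + vs + — same for both, does not separate.
  Urease: - vs - — same for both, does not separate.
  PDA: - vs - — same for both, does not separate.
  Lactose: - vs - — same for both, does not separate.
  Indole: Edwardsiella tarda +, Salmonella enterica - — discriminates.
  MR: + vs + — same for both, does not separate.

Indole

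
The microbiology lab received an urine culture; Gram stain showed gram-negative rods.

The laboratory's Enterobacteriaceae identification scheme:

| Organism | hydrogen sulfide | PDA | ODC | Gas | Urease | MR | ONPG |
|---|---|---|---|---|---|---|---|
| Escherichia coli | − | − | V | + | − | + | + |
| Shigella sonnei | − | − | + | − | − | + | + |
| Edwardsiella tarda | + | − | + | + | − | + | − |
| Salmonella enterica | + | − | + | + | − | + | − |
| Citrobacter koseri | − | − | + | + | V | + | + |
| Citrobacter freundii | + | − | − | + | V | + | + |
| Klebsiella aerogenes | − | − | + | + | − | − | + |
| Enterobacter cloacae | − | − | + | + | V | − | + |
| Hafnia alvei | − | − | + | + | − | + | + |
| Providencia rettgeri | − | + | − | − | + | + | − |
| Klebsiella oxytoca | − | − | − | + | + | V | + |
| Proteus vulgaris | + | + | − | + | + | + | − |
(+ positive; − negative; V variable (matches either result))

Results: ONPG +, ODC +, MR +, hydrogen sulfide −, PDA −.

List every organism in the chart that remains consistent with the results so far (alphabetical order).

MR +: excludes Klebsiella aerogenes, Enterobacter cloacae — 10 left.
PDA −: excludes Providencia rettgeri, Proteus vulgaris — 8 left.
ONPG +: excludes Edwardsiella tarda, Salmonella enterica — 6 left.
hydrogen sulfide −: excludes Citrobacter freundii — 5 left.
ODC +: excludes Klebsiella oxytoca — 4 left.

Citrobacter koseri, Escherichia coli, Hafnia alvei, Shigella sonnei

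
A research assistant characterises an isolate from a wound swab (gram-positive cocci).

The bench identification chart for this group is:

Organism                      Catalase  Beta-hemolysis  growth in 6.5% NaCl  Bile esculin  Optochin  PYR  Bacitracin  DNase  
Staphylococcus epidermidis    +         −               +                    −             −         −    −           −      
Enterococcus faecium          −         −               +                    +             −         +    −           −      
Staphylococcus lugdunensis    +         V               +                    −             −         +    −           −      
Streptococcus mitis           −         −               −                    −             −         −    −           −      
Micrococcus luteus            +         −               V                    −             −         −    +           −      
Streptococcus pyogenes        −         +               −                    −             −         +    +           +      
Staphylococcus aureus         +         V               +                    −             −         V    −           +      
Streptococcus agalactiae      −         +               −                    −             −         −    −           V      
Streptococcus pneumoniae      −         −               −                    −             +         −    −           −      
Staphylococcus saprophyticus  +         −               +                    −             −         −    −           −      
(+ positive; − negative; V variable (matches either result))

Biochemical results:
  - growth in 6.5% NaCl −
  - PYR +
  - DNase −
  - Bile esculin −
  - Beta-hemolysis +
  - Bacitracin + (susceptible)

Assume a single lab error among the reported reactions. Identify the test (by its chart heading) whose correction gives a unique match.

As reported, no row in the chart matches all 6 reactions.
Reversing Bile esculin → still no organism matches.
Reversing DNase (to +) → unique match: Streptococcus pyogenes.
Reversing Bacitracin → still no organism matches.
Reversing Beta-hemolysis → still no organism matches.
Reversing PYR → still no organism matches.
Reversing growth in 6.5% NaCl → still no organism matches.

DNase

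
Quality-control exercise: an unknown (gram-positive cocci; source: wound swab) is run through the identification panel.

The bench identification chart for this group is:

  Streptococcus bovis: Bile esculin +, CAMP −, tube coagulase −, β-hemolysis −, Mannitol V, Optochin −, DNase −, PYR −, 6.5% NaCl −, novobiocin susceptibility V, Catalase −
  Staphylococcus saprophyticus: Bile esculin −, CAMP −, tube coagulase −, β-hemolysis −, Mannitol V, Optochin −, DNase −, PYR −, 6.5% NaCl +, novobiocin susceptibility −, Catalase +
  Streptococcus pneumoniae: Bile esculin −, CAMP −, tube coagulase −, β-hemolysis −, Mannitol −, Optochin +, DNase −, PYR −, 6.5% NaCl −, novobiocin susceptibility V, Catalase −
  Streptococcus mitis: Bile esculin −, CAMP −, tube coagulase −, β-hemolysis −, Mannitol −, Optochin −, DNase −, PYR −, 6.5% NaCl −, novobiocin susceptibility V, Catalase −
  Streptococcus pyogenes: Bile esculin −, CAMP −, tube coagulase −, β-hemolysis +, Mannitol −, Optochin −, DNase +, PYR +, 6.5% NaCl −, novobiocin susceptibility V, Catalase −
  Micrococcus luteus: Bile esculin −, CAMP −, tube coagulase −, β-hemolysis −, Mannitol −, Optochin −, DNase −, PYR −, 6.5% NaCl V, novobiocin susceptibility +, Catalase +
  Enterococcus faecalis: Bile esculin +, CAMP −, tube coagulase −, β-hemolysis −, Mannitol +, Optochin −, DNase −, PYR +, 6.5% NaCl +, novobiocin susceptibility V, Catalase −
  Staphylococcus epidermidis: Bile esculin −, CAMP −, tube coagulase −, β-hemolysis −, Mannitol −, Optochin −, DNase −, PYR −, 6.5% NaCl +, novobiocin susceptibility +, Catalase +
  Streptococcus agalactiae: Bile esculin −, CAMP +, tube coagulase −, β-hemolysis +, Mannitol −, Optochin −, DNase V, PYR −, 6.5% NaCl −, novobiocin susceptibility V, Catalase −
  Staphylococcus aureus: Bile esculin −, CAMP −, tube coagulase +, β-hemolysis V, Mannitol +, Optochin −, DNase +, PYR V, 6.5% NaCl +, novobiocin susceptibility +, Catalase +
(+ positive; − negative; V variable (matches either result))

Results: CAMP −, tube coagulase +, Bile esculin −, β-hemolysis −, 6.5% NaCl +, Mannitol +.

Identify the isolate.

Staphylococcus aureus

β-hemolysis −: excludes Streptococcus pyogenes, Streptococcus agalactiae — 8 left.
tube coagulase +: excludes 7 organisms — 1 left.
6.5% NaCl +: the one remaining candidate is consistent.
Mannitol +: the one remaining candidate is consistent.
Bile esculin −: the one remaining candidate is consistent.
CAMP −: the one remaining candidate is consistent.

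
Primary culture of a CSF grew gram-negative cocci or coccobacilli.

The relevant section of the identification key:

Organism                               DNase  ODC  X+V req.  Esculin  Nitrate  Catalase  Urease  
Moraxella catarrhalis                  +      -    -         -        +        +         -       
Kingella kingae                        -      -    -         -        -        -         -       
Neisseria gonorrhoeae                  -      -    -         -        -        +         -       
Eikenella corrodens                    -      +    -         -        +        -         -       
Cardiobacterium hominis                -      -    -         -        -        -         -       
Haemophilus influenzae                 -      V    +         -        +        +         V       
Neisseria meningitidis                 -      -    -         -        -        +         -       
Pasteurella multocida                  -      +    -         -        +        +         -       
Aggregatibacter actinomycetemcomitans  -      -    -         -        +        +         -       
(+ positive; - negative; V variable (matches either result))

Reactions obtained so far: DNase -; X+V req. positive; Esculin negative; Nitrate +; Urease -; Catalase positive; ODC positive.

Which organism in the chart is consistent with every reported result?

Catalase +: excludes Kingella kingae, Eikenella corrodens, Cardiobacterium hominis — 6 left.
X+V req. +: excludes 5 organisms — 1 left.
ODC +: the one remaining candidate is consistent.
Esculin -: the one remaining candidate is consistent.
Urease -: the one remaining candidate is consistent.
DNase -: the one remaining candidate is consistent.
Nitrate +: the one remaining candidate is consistent.

Haemophilus influenzae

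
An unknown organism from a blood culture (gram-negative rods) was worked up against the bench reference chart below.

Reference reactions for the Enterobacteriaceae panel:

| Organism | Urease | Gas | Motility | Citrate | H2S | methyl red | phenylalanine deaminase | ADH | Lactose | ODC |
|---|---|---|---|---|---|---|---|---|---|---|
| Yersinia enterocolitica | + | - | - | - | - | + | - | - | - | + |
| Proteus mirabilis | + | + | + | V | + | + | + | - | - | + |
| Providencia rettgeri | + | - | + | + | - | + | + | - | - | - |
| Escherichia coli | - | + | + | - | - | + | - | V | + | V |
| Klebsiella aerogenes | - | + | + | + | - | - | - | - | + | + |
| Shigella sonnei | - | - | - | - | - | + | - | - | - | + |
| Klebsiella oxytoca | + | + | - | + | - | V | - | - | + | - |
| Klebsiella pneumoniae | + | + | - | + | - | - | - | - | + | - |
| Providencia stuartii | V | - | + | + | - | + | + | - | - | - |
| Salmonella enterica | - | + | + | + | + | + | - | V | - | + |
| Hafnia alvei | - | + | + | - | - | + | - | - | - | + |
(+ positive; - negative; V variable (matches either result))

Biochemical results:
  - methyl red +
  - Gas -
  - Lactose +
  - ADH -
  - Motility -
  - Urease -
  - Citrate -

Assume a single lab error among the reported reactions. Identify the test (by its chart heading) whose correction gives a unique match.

Lactose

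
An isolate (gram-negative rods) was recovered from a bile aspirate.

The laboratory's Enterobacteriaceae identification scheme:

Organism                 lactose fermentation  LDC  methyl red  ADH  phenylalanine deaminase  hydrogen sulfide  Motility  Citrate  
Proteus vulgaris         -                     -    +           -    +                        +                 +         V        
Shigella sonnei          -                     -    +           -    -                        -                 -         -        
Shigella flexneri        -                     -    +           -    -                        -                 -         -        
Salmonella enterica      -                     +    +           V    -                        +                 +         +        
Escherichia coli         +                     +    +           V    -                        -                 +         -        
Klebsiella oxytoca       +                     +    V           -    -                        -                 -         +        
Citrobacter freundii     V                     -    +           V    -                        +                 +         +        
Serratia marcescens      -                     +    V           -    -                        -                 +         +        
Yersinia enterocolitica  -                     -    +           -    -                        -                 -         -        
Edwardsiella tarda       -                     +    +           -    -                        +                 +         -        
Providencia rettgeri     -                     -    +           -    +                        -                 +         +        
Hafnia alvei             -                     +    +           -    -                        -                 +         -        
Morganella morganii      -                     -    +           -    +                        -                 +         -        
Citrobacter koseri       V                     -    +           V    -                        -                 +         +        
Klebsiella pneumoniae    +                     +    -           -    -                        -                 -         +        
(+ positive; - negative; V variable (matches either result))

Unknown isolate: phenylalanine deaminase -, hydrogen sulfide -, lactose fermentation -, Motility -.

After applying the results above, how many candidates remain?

3

hydrogen sulfide -: excludes Proteus vulgaris, Salmonella enterica, Citrobacter freundii, Edwardsiella tarda — 11 left.
lactose fermentation -: excludes Escherichia coli, Klebsiella oxytoca, Klebsiella pneumoniae — 8 left.
phenylalanine deaminase -: excludes Providencia rettgeri, Morganella morganii — 6 left.
Motility -: excludes Serratia marcescens, Hafnia alvei, Citrobacter koseri — 3 left.
Still consistent: Shigella flexneri, Shigella sonnei, Yersinia enterocolitica.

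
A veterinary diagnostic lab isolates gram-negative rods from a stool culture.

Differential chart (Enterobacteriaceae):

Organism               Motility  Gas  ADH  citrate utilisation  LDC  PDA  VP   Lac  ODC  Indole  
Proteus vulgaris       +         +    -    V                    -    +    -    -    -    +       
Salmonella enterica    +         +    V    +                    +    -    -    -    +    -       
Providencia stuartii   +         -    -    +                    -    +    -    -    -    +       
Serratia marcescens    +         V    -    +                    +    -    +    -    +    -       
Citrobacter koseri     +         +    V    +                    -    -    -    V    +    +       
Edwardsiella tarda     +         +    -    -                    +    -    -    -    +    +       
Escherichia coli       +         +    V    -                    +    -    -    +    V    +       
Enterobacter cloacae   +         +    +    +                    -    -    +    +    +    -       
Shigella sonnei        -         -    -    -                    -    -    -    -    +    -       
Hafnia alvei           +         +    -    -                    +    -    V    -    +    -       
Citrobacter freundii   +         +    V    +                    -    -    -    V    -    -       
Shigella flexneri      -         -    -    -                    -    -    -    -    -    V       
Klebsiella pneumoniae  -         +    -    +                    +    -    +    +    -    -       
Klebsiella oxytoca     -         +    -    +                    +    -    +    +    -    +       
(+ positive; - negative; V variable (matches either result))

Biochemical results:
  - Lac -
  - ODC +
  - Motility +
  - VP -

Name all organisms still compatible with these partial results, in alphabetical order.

Citrobacter koseri, Edwardsiella tarda, Hafnia alvei, Salmonella enterica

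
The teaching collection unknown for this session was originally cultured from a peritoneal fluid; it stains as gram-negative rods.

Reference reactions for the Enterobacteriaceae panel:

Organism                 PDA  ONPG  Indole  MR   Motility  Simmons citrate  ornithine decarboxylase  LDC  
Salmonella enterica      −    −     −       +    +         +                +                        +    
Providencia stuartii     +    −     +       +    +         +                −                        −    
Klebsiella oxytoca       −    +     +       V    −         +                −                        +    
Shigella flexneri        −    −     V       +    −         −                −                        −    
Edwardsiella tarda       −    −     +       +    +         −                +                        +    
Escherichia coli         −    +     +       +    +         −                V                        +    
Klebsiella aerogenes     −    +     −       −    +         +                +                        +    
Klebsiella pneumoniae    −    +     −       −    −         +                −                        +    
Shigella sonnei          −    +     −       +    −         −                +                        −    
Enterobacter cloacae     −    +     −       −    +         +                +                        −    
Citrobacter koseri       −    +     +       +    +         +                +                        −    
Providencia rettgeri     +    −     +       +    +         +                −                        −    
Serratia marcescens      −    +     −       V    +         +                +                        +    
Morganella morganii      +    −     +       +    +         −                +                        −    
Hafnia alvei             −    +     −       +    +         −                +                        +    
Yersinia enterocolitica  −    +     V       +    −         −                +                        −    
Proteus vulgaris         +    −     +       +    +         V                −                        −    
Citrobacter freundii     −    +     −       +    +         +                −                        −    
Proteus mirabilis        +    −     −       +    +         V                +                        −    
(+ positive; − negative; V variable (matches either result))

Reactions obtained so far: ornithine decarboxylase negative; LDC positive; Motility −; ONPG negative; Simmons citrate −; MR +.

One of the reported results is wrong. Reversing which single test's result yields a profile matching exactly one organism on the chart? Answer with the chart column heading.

LDC

As reported, no row in the chart matches all 6 reactions.
Reversing LDC (to −) → unique match: Shigella flexneri.
Reversing Motility → still no organism matches.
Reversing Simmons citrate → still no organism matches.
Reversing MR → still no organism matches.
Reversing ornithine decarboxylase → still no organism matches.
Reversing ONPG → still no organism matches.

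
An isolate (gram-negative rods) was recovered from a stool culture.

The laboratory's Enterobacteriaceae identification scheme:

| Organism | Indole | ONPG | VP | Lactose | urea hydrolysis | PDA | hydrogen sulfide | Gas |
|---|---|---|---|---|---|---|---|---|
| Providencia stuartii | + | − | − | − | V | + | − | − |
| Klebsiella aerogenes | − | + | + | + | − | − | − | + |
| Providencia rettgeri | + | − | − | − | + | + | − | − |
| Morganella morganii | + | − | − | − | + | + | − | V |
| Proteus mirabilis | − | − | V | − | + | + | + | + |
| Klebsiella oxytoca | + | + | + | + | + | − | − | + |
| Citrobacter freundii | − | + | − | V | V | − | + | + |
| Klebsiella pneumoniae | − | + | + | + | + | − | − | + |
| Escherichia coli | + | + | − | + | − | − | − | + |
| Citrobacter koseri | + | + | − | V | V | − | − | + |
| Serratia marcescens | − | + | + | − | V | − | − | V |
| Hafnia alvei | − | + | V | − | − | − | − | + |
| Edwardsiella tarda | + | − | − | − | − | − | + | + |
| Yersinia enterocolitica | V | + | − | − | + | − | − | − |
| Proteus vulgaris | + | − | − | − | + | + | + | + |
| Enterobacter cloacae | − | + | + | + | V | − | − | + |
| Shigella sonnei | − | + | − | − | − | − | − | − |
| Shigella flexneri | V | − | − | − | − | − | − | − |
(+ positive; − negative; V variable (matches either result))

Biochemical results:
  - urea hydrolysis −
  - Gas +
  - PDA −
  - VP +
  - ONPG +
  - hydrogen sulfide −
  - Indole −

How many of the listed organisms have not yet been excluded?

4

ONPG +: excludes 7 organisms — 11 left.
hydrogen sulfide −: excludes Citrobacter freundii — 10 left.
PDA −: all 10 remaining candidates are consistent.
VP +: excludes Escherichia coli, Citrobacter koseri, Yersinia enterocolitica, Shigella sonnei — 6 left.
Indole −: excludes Klebsiella oxytoca — 5 left.
Gas +: all 5 remaining candidates are consistent.
urea hydrolysis −: excludes Klebsiella pneumoniae — 4 left.
Still consistent: Enterobacter cloacae, Hafnia alvei, Klebsiella aerogenes, Serratia marcescens.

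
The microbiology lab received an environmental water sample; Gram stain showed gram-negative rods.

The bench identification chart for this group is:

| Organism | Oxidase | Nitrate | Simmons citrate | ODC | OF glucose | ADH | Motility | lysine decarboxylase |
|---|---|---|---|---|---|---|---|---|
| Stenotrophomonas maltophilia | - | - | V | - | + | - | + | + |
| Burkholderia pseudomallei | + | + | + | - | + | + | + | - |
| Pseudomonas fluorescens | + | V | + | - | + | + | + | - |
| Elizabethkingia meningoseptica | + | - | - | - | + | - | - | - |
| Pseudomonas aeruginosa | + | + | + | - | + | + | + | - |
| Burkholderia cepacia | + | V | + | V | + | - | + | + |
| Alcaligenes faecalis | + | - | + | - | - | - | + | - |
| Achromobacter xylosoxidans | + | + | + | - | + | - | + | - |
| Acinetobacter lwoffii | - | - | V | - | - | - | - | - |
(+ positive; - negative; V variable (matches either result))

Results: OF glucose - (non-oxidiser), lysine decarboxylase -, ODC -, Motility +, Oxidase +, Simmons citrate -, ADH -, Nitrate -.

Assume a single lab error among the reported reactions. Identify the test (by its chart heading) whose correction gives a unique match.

Simmons citrate

As reported, no row in the chart matches all 8 reactions.
Reversing ADH → still no organism matches.
Reversing Nitrate → still no organism matches.
Reversing Simmons citrate (to +) → unique match: Alcaligenes faecalis.
Reversing Oxidase → still no organism matches.
Reversing OF glucose → still no organism matches.
Reversing ODC → still no organism matches.
Reversing Motility → still no organism matches.
Reversing lysine decarboxylase → still no organism matches.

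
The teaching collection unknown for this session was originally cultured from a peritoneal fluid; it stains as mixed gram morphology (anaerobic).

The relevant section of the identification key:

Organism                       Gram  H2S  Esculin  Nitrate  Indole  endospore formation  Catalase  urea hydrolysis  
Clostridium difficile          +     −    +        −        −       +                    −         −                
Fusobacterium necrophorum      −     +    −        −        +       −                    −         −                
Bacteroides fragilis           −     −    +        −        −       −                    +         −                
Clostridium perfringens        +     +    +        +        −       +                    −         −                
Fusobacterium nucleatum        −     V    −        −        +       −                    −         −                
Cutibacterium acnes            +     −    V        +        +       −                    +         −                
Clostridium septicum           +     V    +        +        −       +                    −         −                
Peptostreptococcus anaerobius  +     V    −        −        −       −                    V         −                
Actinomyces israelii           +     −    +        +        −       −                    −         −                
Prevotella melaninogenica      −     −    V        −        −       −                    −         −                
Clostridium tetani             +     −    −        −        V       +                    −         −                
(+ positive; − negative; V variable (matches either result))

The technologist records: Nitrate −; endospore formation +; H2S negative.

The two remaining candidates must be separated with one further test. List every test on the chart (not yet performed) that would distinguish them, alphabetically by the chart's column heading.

H2S −: excludes Fusobacterium necrophorum, Clostridium perfringens — 9 left.
endospore formation +: excludes 6 organisms — 3 left.
Nitrate −: excludes Clostridium septicum — 2 left.
Two candidates remain: Clostridium difficile and Clostridium tetani.
  Gram: + vs + — same for both, does not separate.
  Esculin: Clostridium difficile +, Clostridium tetani − — discriminates.
  Indole: − vs V — variable for at least one, does not separate.
  Catalase: − vs − — same for both, does not separate.
  urea hydrolysis: − vs − — same for both, does not separate.

Esculin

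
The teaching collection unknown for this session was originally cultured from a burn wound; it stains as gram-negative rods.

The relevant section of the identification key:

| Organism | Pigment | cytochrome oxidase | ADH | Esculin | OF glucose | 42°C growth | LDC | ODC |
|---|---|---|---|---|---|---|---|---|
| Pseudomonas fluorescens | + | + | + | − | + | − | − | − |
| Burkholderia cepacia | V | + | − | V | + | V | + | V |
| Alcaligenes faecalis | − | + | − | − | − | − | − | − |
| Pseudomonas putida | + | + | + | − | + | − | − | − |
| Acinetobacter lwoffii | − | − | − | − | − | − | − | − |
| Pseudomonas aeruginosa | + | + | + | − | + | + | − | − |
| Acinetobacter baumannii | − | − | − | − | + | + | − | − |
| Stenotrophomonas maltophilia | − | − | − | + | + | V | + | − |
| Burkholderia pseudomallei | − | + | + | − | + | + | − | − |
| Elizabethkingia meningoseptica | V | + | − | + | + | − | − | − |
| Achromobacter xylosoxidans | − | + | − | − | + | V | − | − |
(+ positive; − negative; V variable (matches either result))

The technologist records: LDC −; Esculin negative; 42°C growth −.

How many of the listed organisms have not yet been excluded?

5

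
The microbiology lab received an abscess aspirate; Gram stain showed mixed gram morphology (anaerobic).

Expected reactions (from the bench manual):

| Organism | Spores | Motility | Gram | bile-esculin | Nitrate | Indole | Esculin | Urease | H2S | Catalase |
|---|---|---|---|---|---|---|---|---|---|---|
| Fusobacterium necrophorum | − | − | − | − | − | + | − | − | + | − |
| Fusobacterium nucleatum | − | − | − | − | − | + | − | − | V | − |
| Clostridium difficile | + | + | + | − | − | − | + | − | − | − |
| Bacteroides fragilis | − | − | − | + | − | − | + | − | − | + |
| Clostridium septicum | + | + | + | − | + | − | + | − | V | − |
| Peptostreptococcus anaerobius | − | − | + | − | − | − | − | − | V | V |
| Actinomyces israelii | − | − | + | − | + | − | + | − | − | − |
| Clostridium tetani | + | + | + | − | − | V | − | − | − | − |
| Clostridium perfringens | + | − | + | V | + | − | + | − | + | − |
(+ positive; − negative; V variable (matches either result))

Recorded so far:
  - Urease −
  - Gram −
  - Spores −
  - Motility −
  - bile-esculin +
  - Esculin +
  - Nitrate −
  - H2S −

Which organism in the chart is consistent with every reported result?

Bacteroides fragilis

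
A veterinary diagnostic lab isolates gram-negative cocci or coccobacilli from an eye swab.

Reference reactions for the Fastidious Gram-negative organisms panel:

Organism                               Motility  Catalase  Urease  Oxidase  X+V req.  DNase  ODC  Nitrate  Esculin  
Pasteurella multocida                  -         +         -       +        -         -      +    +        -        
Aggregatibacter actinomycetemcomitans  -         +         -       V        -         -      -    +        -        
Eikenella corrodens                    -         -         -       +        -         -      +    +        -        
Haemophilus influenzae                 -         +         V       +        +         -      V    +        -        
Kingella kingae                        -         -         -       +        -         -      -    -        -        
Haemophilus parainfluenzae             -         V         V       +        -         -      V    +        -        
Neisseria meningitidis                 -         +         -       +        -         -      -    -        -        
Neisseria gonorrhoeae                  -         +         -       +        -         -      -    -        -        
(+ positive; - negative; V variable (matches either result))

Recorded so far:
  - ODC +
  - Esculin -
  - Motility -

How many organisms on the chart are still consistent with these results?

ODC +: excludes Aggregatibacter actinomycetemcomitans, Kingella kingae, Neisseria meningitidis, Neisseria gonorrhoeae — 4 left.
Esculin -: all 4 remaining candidates are consistent.
Motility -: all 4 remaining candidates are consistent.
Still consistent: Eikenella corrodens, Haemophilus influenzae, Haemophilus parainfluenzae, Pasteurella multocida.

4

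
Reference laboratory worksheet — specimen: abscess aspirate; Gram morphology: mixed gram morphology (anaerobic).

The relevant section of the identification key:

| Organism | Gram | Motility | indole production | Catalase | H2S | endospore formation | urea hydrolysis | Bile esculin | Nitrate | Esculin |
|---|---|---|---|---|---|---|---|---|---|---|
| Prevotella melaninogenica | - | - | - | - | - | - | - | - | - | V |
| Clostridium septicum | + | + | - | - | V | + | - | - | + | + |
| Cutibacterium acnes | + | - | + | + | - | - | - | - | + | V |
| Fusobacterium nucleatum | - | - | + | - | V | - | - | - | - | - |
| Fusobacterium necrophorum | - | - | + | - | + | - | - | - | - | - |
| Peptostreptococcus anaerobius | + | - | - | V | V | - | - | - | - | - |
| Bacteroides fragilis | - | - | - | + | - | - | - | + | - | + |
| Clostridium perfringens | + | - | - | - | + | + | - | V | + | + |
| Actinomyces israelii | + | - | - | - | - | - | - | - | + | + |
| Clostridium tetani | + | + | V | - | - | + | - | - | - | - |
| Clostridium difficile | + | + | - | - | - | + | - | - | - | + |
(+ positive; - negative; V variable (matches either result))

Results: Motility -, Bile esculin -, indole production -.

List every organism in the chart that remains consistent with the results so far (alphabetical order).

Actinomyces israelii, Clostridium perfringens, Peptostreptococcus anaerobius, Prevotella melaninogenica

indole production -: excludes Cutibacterium acnes, Fusobacterium nucleatum, Fusobacterium necrophorum — 8 left.
Motility -: excludes Clostridium septicum, Clostridium tetani, Clostridium difficile — 5 left.
Bile esculin -: excludes Bacteroides fragilis — 4 left.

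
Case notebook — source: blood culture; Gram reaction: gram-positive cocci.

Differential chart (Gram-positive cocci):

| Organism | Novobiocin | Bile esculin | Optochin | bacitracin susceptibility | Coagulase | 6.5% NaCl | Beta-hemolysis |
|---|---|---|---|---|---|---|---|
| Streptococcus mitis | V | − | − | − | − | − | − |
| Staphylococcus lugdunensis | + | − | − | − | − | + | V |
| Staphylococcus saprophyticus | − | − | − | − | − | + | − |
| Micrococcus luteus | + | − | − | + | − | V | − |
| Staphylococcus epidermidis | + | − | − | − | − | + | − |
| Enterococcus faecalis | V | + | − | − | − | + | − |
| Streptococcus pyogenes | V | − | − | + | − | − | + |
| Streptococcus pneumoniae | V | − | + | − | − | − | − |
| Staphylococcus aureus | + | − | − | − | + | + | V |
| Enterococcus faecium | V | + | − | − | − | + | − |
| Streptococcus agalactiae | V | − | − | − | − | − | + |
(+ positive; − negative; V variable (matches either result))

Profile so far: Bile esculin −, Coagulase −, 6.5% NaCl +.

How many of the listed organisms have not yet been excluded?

4

6.5% NaCl +: excludes Streptococcus mitis, Streptococcus pyogenes, Streptococcus pneumoniae, Streptococcus agalactiae — 7 left.
Bile esculin −: excludes Enterococcus faecalis, Enterococcus faecium — 5 left.
Coagulase −: excludes Staphylococcus aureus — 4 left.
Still consistent: Micrococcus luteus, Staphylococcus epidermidis, Staphylococcus lugdunensis, Staphylococcus saprophyticus.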